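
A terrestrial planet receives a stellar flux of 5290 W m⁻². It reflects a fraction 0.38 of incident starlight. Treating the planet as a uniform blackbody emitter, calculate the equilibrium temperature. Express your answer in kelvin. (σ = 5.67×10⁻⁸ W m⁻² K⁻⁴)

T_eq ≈ 347 K

Energy balance: absorbed = emitted ⇒ πR²·S(1−A) = 4πR²·σT_eq⁴, so T_eq⁴ = S(1−A)/(4σ).
T_eq = [5290 × 0.62 / (4 × 5.67×10⁻⁸)]^(1/4) = (1.45×10¹⁰)^(1/4) = 347 K.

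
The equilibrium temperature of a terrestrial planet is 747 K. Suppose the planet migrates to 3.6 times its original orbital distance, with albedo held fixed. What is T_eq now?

T_eq ∝ L^(1/4) · d^(−1/2).
T′ = 747 / 3.6^(1/2) = 394 K.

T_eq ≈ 394 K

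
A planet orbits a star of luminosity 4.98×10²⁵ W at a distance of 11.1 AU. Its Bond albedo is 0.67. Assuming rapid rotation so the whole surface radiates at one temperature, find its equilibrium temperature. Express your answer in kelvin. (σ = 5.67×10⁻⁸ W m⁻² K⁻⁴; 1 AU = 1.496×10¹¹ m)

T_eq ≈ 38.0 K

d = 11.1 AU = 1.66×10¹² m.
Flux: S = L/(4πd²) = 4.98×10²⁵/(4π×(1.66×10¹²)²) = 1.44 W m⁻².
Energy balance: absorbed = emitted ⇒ πR²·S(1−A) = 4πR²·σT_eq⁴, so T_eq⁴ = S(1−A)/(4σ).
T_eq = [1.44 × 0.33 / (4 × 5.67×10⁻⁸)]^(1/4) = (2.09×10⁶)^(1/4) = 38.0 K.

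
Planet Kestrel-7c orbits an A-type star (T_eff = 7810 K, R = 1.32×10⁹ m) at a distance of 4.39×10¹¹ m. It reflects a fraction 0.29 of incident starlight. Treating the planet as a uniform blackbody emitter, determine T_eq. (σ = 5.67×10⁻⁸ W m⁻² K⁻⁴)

T_eq ≈ 278 K

L = 4πR_⋆²σT_⋆⁴ = 4π(1.32×10⁹)² × 5.67×10⁻⁸ × (7810)⁴ = 4.62×10²⁷ W.
S = L/(4πd²) = 1910 W m⁻².
Energy balance: absorbed = emitted ⇒ πR²·S(1−A) = 4πR²·σT_eq⁴, so T_eq⁴ = S(1−A)/(4σ).
T_eq = [1910 × 0.71 / (4 × 5.67×10⁻⁸)]^(1/4) = (5.97×10⁹)^(1/4) = 278 K.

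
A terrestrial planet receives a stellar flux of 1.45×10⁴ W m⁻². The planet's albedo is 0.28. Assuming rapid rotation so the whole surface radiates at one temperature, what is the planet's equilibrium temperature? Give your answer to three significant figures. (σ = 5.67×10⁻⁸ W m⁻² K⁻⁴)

T_eq ≈ 463 K

Energy balance: absorbed = emitted ⇒ πR²·S(1−A) = 4πR²·σT_eq⁴, so T_eq⁴ = S(1−A)/(4σ).
T_eq = [1.45×10⁴ × 0.72 / (4 × 5.67×10⁻⁸)]^(1/4) = (4.60×10¹⁰)^(1/4) = 463 K.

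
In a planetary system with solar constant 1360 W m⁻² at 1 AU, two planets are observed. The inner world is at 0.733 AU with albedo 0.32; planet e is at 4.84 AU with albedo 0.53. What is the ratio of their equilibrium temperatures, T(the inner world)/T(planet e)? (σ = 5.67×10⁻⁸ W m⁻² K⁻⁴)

T₁/T₂ ≈ 2.818

T_eq = [S₀(1−A)/(4σd²)]^(1/4), so T ∝ (1−A)^(1/4) / √d.
T₁ = [1360×0.68/(4×5.67×10⁻⁸×0.733²)]^(1/4) = 295.15 K.
T₂ = [1360×0.47/(4×5.67×10⁻⁸×4.84²)]^(1/4) = 104.73 K.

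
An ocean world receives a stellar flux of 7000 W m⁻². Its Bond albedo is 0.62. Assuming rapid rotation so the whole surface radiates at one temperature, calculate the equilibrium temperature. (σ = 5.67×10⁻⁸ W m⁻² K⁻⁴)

Energy balance: absorbed = emitted ⇒ πR²·S(1−A) = 4πR²·σT_eq⁴, so T_eq⁴ = S(1−A)/(4σ).
T_eq = [7000 × 0.38 / (4 × 5.67×10⁻⁸)]^(1/4) = (1.17×10¹⁰)^(1/4) = 329 K.

T_eq ≈ 329 K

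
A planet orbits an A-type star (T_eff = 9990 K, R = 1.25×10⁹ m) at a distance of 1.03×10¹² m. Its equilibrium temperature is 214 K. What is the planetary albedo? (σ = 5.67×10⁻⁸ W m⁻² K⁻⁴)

A ≈ 0.43

L = 4πR_⋆²σT_⋆⁴ = 4π(1.25×10⁹)² × 5.67×10⁻⁸ × (9990)⁴ = 1.11×10²⁸ W.
S = L/(4πd²) = 832 W m⁻².
From T_eq⁴ = S(1−A)/(4σ): 1−A = 4σT_eq⁴/S.
1−A = 4 × 5.67×10⁻⁸ × (214)⁴ / 832 = 0.572.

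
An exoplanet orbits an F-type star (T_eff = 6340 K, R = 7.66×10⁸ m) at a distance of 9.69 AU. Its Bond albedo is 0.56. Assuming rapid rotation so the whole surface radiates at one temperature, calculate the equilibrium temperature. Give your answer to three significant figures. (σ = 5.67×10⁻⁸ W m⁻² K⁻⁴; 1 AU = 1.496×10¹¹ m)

T_eq ≈ 83.9 K

d = 9.69 AU = 1.45×10¹² m.
L = 4πR_⋆²σT_⋆⁴ = 4π(7.66×10⁸)² × 5.67×10⁻⁸ × (6340)⁴ = 6.75×10²⁶ W.
S = L/(4πd²) = 25.6 W m⁻².
Energy balance: absorbed = emitted ⇒ πR²·S(1−A) = 4πR²·σT_eq⁴, so T_eq⁴ = S(1−A)/(4σ).
T_eq = [25.6 × 0.44 / (4 × 5.67×10⁻⁸)]^(1/4) = (4.96×10⁷)^(1/4) = 83.9 K.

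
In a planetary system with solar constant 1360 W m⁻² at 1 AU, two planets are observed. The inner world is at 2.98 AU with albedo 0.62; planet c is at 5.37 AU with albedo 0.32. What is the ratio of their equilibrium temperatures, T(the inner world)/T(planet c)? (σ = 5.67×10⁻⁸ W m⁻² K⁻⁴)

T₁/T₂ ≈ 1.161

T_eq = [S₀(1−A)/(4σd²)]^(1/4), so T ∝ (1−A)^(1/4) / √d.
T₁ = [1360×0.38/(4×5.67×10⁻⁸×2.98²)]^(1/4) = 126.56 K.
T₂ = [1360×0.68/(4×5.67×10⁻⁸×5.37²)]^(1/4) = 109.05 K.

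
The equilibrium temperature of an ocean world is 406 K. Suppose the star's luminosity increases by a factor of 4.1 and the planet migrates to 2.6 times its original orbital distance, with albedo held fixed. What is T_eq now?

T_eq ∝ L^(1/4) · d^(−1/2).
T′ = 406 × 4.1^(1/4) / 2.6^(1/2) = 358 K.

T_eq ≈ 358 K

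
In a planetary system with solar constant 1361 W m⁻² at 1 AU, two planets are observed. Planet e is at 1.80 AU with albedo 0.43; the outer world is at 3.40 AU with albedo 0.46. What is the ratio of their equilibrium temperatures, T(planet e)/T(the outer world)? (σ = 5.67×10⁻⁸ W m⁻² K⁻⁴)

T₁/T₂ ≈ 1.393

T_eq = [S₀(1−A)/(4σd²)]^(1/4), so T ∝ (1−A)^(1/4) / √d.
T₁ = [1361×0.57/(4×5.67×10⁻⁸×1.80²)]^(1/4) = 180.25 K.
T₂ = [1361×0.54/(4×5.67×10⁻⁸×3.40²)]^(1/4) = 129.39 K.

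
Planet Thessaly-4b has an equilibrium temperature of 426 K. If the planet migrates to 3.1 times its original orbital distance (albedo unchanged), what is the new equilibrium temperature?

T_eq ≈ 242 K

T_eq ∝ L^(1/4) · d^(−1/2).
T′ = 426 / 3.1^(1/2) = 242 K.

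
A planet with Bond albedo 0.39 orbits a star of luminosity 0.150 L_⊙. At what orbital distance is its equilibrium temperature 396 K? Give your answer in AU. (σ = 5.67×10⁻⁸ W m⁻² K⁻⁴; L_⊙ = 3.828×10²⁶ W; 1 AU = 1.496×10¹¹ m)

d ≈ 0.149 AU

L = 0.150 × 3.828×10²⁶ = 5.74×10²⁵ W.
From T_eq⁴ = L(1−A)/(16πσd²): d = √[L(1−A)/(16πσT_eq⁴)].
d = √[5.74×10²⁵ × 0.61 / (16π × 5.67×10⁻⁸ × (396)⁴)] = 2.24×10¹⁰ m = 0.149 AU.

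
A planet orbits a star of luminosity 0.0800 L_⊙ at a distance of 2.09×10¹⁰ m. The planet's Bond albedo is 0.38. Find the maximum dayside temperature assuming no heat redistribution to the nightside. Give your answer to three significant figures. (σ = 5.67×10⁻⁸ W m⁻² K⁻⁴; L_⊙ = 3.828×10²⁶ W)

L = 0.0800 × 3.828×10²⁶ = 3.06×10²⁵ W.
Flux: S = L/(4πd²) = 3.06×10²⁵/(4π×(2.09×10¹⁰)²) = 5580 W m⁻².
With no redistribution each surface element balances locally: S(1−A) = σT⁴.
T = [5580 × 0.62 / 5.67×10⁻⁸]^(1/4) = (6.10×10¹⁰)^(1/4) = 497 K.

T_ss ≈ 497 K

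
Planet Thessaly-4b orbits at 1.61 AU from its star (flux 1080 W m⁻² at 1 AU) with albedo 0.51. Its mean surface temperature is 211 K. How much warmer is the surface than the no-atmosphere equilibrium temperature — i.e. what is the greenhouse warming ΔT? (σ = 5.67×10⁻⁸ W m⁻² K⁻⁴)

S = 1080/1.61² = 416.7 W m⁻².
T_eq = [S(1−A)/(4σ)]^(1/4) = [416.7×0.49/(4×5.67×10⁻⁸)]^(1/4) = 173.2 K.
ΔT = T_surf − T_eq = 211 − 173.2.

ΔT ≈ 37.8 K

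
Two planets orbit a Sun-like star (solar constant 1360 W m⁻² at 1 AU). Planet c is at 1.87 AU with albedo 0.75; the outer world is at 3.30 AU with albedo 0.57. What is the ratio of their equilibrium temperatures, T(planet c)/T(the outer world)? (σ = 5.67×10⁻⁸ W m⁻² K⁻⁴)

T_eq = [S₀(1−A)/(4σd²)]^(1/4), so T ∝ (1−A)^(1/4) / √d.
T₁ = [1360×0.25/(4×5.67×10⁻⁸×1.87²)]^(1/4) = 143.89 K.
T₂ = [1360×0.43/(4×5.67×10⁻⁸×3.30²)]^(1/4) = 124.05 K.

T₁/T₂ ≈ 1.160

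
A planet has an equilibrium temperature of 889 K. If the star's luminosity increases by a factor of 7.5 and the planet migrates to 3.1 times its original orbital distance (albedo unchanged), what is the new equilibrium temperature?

T_eq ∝ L^(1/4) · d^(−1/2).
T′ = 889 × 7.5^(1/4) / 3.1^(1/2) = 836 K.

T_eq ≈ 836 K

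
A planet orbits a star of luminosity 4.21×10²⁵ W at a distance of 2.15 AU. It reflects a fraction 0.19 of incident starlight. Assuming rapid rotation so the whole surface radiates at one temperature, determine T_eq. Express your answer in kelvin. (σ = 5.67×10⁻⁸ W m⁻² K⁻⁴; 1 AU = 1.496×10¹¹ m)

d = 2.15 AU = 3.22×10¹¹ m.
Flux: S = L/(4πd²) = 4.21×10²⁵/(4π×(3.22×10¹¹)²) = 32.4 W m⁻².
Energy balance: absorbed = emitted ⇒ πR²·S(1−A) = 4πR²·σT_eq⁴, so T_eq⁴ = S(1−A)/(4σ).
T_eq = [32.4 × 0.81 / (4 × 5.67×10⁻⁸)]^(1/4) = (1.16×10⁸)^(1/4) = 104 K.

T_eq ≈ 104 K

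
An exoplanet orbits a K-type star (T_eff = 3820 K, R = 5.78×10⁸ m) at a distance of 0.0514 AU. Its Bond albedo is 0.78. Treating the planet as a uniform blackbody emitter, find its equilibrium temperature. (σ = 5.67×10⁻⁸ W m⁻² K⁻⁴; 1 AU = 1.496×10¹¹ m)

T_eq ≈ 507 K

d = 0.0514 AU = 7.69×10⁹ m.
L = 4πR_⋆²σT_⋆⁴ = 4π(5.78×10⁸)² × 5.67×10⁻⁸ × (3820)⁴ = 5.07×10²⁵ W.
S = L/(4πd²) = 6.82×10⁴ W m⁻².
Energy balance: absorbed = emitted ⇒ πR²·S(1−A) = 4πR²·σT_eq⁴, so T_eq⁴ = S(1−A)/(4σ).
T_eq = [6.82×10⁴ × 0.22 / (4 × 5.67×10⁻⁸)]^(1/4) = (6.62×10¹⁰)^(1/4) = 507 K.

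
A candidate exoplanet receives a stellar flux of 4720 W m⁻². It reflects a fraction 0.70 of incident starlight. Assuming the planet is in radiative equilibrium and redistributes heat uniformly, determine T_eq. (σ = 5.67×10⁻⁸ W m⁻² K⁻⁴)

Energy balance: absorbed = emitted ⇒ πR²·S(1−A) = 4πR²·σT_eq⁴, so T_eq⁴ = S(1−A)/(4σ).
T_eq = [4720 × 0.30 / (4 × 5.67×10⁻⁸)]^(1/4) = (6.24×10⁹)^(1/4) = 281 K.

T_eq ≈ 281 K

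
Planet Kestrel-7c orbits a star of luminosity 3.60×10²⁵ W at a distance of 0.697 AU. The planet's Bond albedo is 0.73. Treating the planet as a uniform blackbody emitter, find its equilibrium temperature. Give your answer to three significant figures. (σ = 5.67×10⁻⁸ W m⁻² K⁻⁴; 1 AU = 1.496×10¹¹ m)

d = 0.697 AU = 1.04×10¹¹ m.
Flux: S = L/(4πd²) = 3.60×10²⁵/(4π×(1.04×10¹¹)²) = 263 W m⁻².
Energy balance: absorbed = emitted ⇒ πR²·S(1−A) = 4πR²·σT_eq⁴, so T_eq⁴ = S(1−A)/(4σ).
T_eq = [263 × 0.27 / (4 × 5.67×10⁻⁸)]^(1/4) = (3.14×10⁸)^(1/4) = 133 K.

T_eq ≈ 133 K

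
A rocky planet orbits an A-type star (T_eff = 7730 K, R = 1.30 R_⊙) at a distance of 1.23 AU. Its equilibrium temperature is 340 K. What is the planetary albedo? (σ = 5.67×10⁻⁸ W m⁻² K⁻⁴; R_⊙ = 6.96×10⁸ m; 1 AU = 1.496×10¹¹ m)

R_⋆ = 1.30 × 6.96×10⁸ = 9.05×10⁸ m.
d = 1.23 AU = 1.84×10¹¹ m.
L = 4πR_⋆²σT_⋆⁴ = 4π(9.05×10⁸)² × 5.67×10⁻⁸ × (7730)⁴ = 2.08×10²⁷ W.
S = L/(4πd²) = 4890 W m⁻².
From T_eq⁴ = S(1−A)/(4σ): 1−A = 4σT_eq⁴/S.
1−A = 4 × 5.67×10⁻⁸ × (340)⁴ / 4890 = 0.619.

A ≈ 0.38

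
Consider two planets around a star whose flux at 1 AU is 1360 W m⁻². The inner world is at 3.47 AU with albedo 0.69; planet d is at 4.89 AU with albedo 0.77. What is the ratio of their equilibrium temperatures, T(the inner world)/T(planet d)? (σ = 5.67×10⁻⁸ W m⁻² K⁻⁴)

T_eq = [S₀(1−A)/(4σd²)]^(1/4), so T ∝ (1−A)^(1/4) / √d.
T₁ = [1360×0.31/(4×5.67×10⁻⁸×3.47²)]^(1/4) = 111.47 K.
T₂ = [1360×0.23/(4×5.67×10⁻⁸×4.89²)]^(1/4) = 87.15 K.

T₁/T₂ ≈ 1.279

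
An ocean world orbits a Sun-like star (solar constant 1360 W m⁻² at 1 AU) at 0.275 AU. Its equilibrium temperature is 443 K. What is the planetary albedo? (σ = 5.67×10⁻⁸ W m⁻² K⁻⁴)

Flux at 0.275 AU: S = 1360/0.275² = 1.80×10⁴ W m⁻².
From T_eq⁴ = S(1−A)/(4σ): 1−A = 4σT_eq⁴/S.
1−A = 4 × 5.67×10⁻⁸ × (443)⁴ / 1.80×10⁴ = 0.486.

A ≈ 0.51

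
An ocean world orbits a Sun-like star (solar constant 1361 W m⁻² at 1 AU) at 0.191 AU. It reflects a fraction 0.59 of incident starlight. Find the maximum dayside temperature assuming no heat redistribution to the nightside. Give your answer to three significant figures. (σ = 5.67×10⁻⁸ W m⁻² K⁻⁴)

Flux at 0.191 AU: S = 1361/0.191² = 3.73×10⁴ W m⁻².
With no redistribution each surface element balances locally: S(1−A) = σT⁴.
T = [3.73×10⁴ × 0.41 / 5.67×10⁻⁸]^(1/4) = (2.70×10¹¹)^(1/4) = 721 K.

T_ss ≈ 721 K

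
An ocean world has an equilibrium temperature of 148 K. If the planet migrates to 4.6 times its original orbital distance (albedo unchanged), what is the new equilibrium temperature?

T_eq ≈ 69.0 K

T_eq ∝ L^(1/4) · d^(−1/2).
T′ = 148 / 4.6^(1/2) = 69.0 K.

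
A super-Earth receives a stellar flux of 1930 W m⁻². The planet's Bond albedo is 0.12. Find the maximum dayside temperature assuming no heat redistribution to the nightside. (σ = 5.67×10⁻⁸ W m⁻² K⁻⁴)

T_ss ≈ 416 K

With no redistribution each surface element balances locally: S(1−A) = σT⁴.
T = [1930 × 0.88 / 5.67×10⁻⁸]^(1/4) = (3.00×10¹⁰)^(1/4) = 416 K.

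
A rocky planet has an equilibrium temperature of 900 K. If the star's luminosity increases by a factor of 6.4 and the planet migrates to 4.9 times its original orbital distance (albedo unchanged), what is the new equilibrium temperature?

T_eq ∝ L^(1/4) · d^(−1/2).
T′ = 900 × 6.4^(1/4) / 4.9^(1/2) = 647 K.

T_eq ≈ 647 K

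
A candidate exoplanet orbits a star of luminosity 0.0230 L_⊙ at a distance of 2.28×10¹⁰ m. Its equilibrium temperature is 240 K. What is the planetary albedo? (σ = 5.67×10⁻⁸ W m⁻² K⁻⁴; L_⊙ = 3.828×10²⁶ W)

L = 0.0230 × 3.828×10²⁶ = 8.80×10²⁴ W.
Flux: S = L/(4πd²) = 8.80×10²⁴/(4π×(2.28×10¹⁰)²) = 1350 W m⁻².
From T_eq⁴ = S(1−A)/(4σ): 1−A = 4σT_eq⁴/S.
1−A = 4 × 5.67×10⁻⁸ × (240)⁴ / 1350 = 0.558.

A ≈ 0.44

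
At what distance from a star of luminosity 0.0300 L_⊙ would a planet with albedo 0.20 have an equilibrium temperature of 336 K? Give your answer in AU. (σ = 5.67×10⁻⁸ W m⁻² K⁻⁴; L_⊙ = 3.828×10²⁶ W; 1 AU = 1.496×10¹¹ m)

L = 0.0300 × 3.828×10²⁶ = 1.15×10²⁵ W.
From T_eq⁴ = L(1−A)/(16πσd²): d = √[L(1−A)/(16πσT_eq⁴)].
d = √[1.15×10²⁵ × 0.80 / (16π × 5.67×10⁻⁸ × (336)⁴)] = 1.59×10¹⁰ m = 0.106 AU.

d ≈ 0.106 AU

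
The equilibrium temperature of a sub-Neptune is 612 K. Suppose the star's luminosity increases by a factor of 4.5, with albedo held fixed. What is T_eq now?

T_eq ≈ 891 K

T_eq ∝ L^(1/4) · d^(−1/2).
T′ = 612 × 4.5^(1/4) = 891 K.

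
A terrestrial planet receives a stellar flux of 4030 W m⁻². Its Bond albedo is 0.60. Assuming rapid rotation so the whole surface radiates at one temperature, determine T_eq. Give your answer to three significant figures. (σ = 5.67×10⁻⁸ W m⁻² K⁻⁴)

T_eq ≈ 290 K

Energy balance: absorbed = emitted ⇒ πR²·S(1−A) = 4πR²·σT_eq⁴, so T_eq⁴ = S(1−A)/(4σ).
T_eq = [4030 × 0.40 / (4 × 5.67×10⁻⁸)]^(1/4) = (7.11×10⁹)^(1/4) = 290 K.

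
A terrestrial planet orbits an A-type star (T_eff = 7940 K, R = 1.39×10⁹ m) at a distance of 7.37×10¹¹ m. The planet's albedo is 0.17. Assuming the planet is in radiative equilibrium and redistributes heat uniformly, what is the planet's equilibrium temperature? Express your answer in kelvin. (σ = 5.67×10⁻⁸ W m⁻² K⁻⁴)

T_eq ≈ 233 K

L = 4πR_⋆²σT_⋆⁴ = 4π(1.39×10⁹)² × 5.67×10⁻⁸ × (7940)⁴ = 5.47×10²⁷ W.
S = L/(4πd²) = 802 W m⁻².
Energy balance: absorbed = emitted ⇒ πR²·S(1−A) = 4πR²·σT_eq⁴, so T_eq⁴ = S(1−A)/(4σ).
T_eq = [802 × 0.83 / (4 × 5.67×10⁻⁸)]^(1/4) = (2.93×10⁹)^(1/4) = 233 K.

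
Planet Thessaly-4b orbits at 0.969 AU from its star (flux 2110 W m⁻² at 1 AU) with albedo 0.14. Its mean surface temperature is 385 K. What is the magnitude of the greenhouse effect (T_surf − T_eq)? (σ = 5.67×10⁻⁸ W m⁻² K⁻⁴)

ΔT ≈ 81.2 K

S = 2110/0.969² = 2247 W m⁻².
T_eq = [S(1−A)/(4σ)]^(1/4) = [2247×0.86/(4×5.67×10⁻⁸)]^(1/4) = 303.8 K.
ΔT = T_surf − T_eq = 385 − 303.8.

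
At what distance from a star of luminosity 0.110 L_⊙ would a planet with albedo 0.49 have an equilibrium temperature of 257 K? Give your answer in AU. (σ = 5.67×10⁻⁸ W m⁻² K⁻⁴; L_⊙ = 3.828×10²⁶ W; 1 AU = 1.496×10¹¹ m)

d ≈ 0.278 AU

L = 0.110 × 3.828×10²⁶ = 4.21×10²⁵ W.
From T_eq⁴ = L(1−A)/(16πσd²): d = √[L(1−A)/(16πσT_eq⁴)].
d = √[4.21×10²⁵ × 0.51 / (16π × 5.67×10⁻⁸ × (257)⁴)] = 4.16×10¹⁰ m = 0.278 AU.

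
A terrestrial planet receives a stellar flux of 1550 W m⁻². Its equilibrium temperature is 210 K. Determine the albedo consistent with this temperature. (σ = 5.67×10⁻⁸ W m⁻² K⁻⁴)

From T_eq⁴ = S(1−A)/(4σ): 1−A = 4σT_eq⁴/S.
1−A = 4 × 5.67×10⁻⁸ × (210)⁴ / 1550 = 0.285.

A ≈ 0.72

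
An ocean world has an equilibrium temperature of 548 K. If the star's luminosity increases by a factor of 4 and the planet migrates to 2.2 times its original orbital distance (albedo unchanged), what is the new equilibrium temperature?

T_eq ≈ 522 K

T_eq ∝ L^(1/4) · d^(−1/2).
T′ = 548 × 4^(1/4) / 2.2^(1/2) = 522 K.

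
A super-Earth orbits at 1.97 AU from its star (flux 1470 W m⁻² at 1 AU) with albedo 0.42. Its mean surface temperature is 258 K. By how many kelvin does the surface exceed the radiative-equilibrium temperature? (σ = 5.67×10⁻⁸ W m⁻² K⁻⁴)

S = 1470/1.97² = 378.8 W m⁻².
T_eq = [S(1−A)/(4σ)]^(1/4) = [378.8×0.58/(4×5.67×10⁻⁸)]^(1/4) = 176.4 K.
ΔT = T_surf − T_eq = 258 − 176.4.

ΔT ≈ 81.6 K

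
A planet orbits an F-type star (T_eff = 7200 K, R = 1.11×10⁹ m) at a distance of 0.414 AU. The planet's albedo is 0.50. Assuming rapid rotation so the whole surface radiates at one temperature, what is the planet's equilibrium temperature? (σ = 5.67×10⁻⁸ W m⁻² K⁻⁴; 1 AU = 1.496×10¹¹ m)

d = 0.414 AU = 6.19×10¹⁰ m.
L = 4πR_⋆²σT_⋆⁴ = 4π(1.11×10⁹)² × 5.67×10⁻⁸ × (7200)⁴ = 2.36×10²⁷ W.
S = L/(4πd²) = 4.89×10⁴ W m⁻².
Energy balance: absorbed = emitted ⇒ πR²·S(1−A) = 4πR²·σT_eq⁴, so T_eq⁴ = S(1−A)/(4σ).
T_eq = [4.89×10⁴ × 0.50 / (4 × 5.67×10⁻⁸)]^(1/4) = (1.08×10¹¹)^(1/4) = 573 K.

T_eq ≈ 573 K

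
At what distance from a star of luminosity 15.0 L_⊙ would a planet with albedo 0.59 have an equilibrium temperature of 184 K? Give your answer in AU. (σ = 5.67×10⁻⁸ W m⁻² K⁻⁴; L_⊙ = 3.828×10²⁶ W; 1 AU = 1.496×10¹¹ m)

L = 15.0 × 3.828×10²⁶ = 5.74×10²⁷ W.
From T_eq⁴ = L(1−A)/(16πσd²): d = √[L(1−A)/(16πσT_eq⁴)].
d = √[5.74×10²⁷ × 0.41 / (16π × 5.67×10⁻⁸ × (184)⁴)] = 8.49×10¹¹ m = 5.67 AU.

d ≈ 5.67 AU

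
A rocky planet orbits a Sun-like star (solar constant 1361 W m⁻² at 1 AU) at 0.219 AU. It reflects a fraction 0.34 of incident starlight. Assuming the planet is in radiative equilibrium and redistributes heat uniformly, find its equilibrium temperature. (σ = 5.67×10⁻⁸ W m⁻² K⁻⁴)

T_eq ≈ 536 K

Flux at 0.219 AU: S = 1361/0.219² = 2.84×10⁴ W m⁻².
Energy balance: absorbed = emitted ⇒ πR²·S(1−A) = 4πR²·σT_eq⁴, so T_eq⁴ = S(1−A)/(4σ).
T_eq = [2.84×10⁴ × 0.66 / (4 × 5.67×10⁻⁸)]^(1/4) = (8.26×10¹⁰)^(1/4) = 536 K.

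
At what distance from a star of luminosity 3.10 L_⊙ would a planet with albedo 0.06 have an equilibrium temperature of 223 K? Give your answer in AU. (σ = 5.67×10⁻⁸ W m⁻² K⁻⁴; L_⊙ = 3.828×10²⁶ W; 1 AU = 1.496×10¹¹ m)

d ≈ 2.66 AU

L = 3.10 × 3.828×10²⁶ = 1.19×10²⁷ W.
From T_eq⁴ = L(1−A)/(16πσd²): d = √[L(1−A)/(16πσT_eq⁴)].
d = √[1.19×10²⁷ × 0.94 / (16π × 5.67×10⁻⁸ × (223)⁴)] = 3.98×10¹¹ m = 2.66 AU.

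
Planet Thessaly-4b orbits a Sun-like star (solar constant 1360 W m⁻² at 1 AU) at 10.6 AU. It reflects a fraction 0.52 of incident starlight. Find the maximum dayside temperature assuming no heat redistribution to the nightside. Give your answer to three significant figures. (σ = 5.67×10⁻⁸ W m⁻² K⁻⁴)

T_ss ≈ 101 K

Flux at 10.6 AU: S = 1360/10.6² = 12.1 W m⁻².
With no redistribution each surface element balances locally: S(1−A) = σT⁴.
T = [12.1 × 0.48 / 5.67×10⁻⁸]^(1/4) = (1.02×10⁸)^(1/4) = 101 K.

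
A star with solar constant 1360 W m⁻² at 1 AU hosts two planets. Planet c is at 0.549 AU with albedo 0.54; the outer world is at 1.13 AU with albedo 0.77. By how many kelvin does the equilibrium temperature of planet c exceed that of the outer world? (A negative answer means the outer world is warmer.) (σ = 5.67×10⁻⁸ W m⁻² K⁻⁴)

T_eq = [S₀(1−A)/(4σd²)]^(1/4), so T ∝ (1−A)^(1/4) / √d.
T₁ = [1360×0.46/(4×5.67×10⁻⁸×0.549²)]^(1/4) = 309.30 K.
T₂ = [1360×0.23/(4×5.67×10⁻⁸×1.13²)]^(1/4) = 181.29 K.

ΔT ≈ 128.0 K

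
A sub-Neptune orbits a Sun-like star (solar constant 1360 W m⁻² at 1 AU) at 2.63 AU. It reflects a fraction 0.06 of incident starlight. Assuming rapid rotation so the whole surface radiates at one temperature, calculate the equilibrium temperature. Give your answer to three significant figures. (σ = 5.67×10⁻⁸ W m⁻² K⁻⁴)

T_eq ≈ 169 K

Flux at 2.63 AU: S = 1360/2.63² = 197 W m⁻².
Energy balance: absorbed = emitted ⇒ πR²·S(1−A) = 4πR²·σT_eq⁴, so T_eq⁴ = S(1−A)/(4σ).
T_eq = [197 × 0.94 / (4 × 5.67×10⁻⁸)]^(1/4) = (8.15×10⁸)^(1/4) = 169 K.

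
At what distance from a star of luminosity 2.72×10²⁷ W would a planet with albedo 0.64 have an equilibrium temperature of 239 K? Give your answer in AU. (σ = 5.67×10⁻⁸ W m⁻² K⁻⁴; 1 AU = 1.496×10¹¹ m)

d ≈ 2.17 AU

From T_eq⁴ = L(1−A)/(16πσd²): d = √[L(1−A)/(16πσT_eq⁴)].
d = √[2.72×10²⁷ × 0.36 / (16π × 5.67×10⁻⁸ × (239)⁴)] = 3.24×10¹¹ m = 2.17 AU.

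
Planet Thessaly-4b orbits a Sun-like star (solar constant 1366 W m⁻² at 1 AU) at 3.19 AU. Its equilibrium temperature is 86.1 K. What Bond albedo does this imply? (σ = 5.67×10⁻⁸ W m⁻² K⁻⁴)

A ≈ 0.91

Flux at 3.19 AU: S = 1366/3.19² = 134 W m⁻².
From T_eq⁴ = S(1−A)/(4σ): 1−A = 4σT_eq⁴/S.
1−A = 4 × 5.67×10⁻⁸ × (86.1)⁴ / 134 = 0.093.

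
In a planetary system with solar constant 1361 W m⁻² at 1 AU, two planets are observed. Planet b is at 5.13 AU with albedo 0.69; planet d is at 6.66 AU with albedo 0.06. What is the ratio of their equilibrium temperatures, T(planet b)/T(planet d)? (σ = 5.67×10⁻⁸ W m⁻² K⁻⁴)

T₁/T₂ ≈ 0.863

T_eq = [S₀(1−A)/(4σd²)]^(1/4), so T ∝ (1−A)^(1/4) / √d.
T₁ = [1361×0.31/(4×5.67×10⁻⁸×5.13²)]^(1/4) = 91.69 K.
T₂ = [1361×0.94/(4×5.67×10⁻⁸×6.66²)]^(1/4) = 106.19 K.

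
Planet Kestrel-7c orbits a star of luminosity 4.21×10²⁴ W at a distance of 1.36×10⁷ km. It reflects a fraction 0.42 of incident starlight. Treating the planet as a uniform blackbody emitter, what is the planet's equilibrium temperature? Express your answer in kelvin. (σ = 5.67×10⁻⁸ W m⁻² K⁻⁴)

T_eq ≈ 261 K

d = 1.36×10⁷ km = 1.36×10¹⁰ m.
Flux: S = L/(4πd²) = 4.21×10²⁴/(4π×(1.36×10¹⁰)²) = 1810 W m⁻².
Energy balance: absorbed = emitted ⇒ πR²·S(1−A) = 4πR²·σT_eq⁴, so T_eq⁴ = S(1−A)/(4σ).
T_eq = [1810 × 0.58 / (4 × 5.67×10⁻⁸)]^(1/4) = (4.63×10⁹)^(1/4) = 261 K.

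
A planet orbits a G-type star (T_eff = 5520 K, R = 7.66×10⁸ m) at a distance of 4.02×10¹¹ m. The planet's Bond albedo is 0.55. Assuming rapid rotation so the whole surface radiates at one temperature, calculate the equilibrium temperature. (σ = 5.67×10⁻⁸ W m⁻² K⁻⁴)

T_eq ≈ 140 K

L = 4πR_⋆²σT_⋆⁴ = 4π(7.66×10⁸)² × 5.67×10⁻⁸ × (5520)⁴ = 3.88×10²⁶ W.
S = L/(4πd²) = 191 W m⁻².
Energy balance: absorbed = emitted ⇒ πR²·S(1−A) = 4πR²·σT_eq⁴, so T_eq⁴ = S(1−A)/(4σ).
T_eq = [191 × 0.45 / (4 × 5.67×10⁻⁸)]^(1/4) = (3.79×10⁸)^(1/4) = 140 K.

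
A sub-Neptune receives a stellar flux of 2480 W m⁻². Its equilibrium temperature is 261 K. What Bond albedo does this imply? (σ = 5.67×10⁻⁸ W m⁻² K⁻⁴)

From T_eq⁴ = S(1−A)/(4σ): 1−A = 4σT_eq⁴/S.
1−A = 4 × 5.67×10⁻⁸ × (261)⁴ / 2480 = 0.424.

A ≈ 0.58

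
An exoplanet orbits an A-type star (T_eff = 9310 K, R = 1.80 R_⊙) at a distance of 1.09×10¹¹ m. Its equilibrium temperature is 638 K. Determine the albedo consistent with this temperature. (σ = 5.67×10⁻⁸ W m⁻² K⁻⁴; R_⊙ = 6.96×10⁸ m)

R_⋆ = 1.80 × 6.96×10⁸ = 1.25×10⁹ m.
L = 4πR_⋆²σT_⋆⁴ = 4π(1.25×10⁹)² × 5.67×10⁻⁸ × (9310)⁴ = 8.40×10²⁷ W.
S = L/(4πd²) = 5.63×10⁴ W m⁻².
From T_eq⁴ = S(1−A)/(4σ): 1−A = 4σT_eq⁴/S.
1−A = 4 × 5.67×10⁻⁸ × (638)⁴ / 5.63×10⁴ = 0.668.

A ≈ 0.33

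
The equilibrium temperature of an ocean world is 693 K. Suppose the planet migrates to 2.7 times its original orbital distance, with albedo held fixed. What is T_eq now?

T_eq ∝ L^(1/4) · d^(−1/2).
T′ = 693 / 2.7^(1/2) = 422 K.

T_eq ≈ 422 K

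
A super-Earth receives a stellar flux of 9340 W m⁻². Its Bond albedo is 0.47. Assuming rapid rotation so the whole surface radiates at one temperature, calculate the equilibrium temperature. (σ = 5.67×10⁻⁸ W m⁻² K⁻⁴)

Energy balance: absorbed = emitted ⇒ πR²·S(1−A) = 4πR²·σT_eq⁴, so T_eq⁴ = S(1−A)/(4σ).
T_eq = [9340 × 0.53 / (4 × 5.67×10⁻⁸)]^(1/4) = (2.18×10¹⁰)^(1/4) = 384 K.

T_eq ≈ 384 K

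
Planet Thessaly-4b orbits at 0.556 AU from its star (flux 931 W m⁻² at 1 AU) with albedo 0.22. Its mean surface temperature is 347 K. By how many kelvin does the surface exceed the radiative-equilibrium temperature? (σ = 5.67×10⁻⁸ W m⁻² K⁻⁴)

S = 931/0.556² = 3012 W m⁻².
T_eq = [S(1−A)/(4σ)]^(1/4) = [3012×0.78/(4×5.67×10⁻⁸)]^(1/4) = 319.0 K.
ΔT = T_surf − T_eq = 347 − 319.0.

ΔT ≈ 28.0 K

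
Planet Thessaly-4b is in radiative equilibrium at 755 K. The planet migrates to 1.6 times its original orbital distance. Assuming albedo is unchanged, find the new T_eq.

T_eq ∝ L^(1/4) · d^(−1/2).
T′ = 755 / 1.6^(1/2) = 597 K.

T_eq ≈ 597 K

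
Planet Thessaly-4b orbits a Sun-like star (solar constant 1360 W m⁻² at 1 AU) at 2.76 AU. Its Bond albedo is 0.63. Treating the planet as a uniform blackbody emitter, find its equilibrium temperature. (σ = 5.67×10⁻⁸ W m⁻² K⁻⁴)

T_eq ≈ 131 K

Flux at 2.76 AU: S = 1360/2.76² = 179 W m⁻².
Energy balance: absorbed = emitted ⇒ πR²·S(1−A) = 4πR²·σT_eq⁴, so T_eq⁴ = S(1−A)/(4σ).
T_eq = [179 × 0.37 / (4 × 5.67×10⁻⁸)]^(1/4) = (2.91×10⁸)^(1/4) = 131 K.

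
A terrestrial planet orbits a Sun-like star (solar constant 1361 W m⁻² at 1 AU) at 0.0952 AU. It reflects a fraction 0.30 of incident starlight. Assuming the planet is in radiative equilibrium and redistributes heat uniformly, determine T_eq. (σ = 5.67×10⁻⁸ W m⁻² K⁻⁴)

Flux at 0.0952 AU: S = 1361/0.0952² = 1.50×10⁵ W m⁻².
Energy balance: absorbed = emitted ⇒ πR²·S(1−A) = 4πR²·σT_eq⁴, so T_eq⁴ = S(1−A)/(4σ).
T_eq = [1.50×10⁵ × 0.70 / (4 × 5.67×10⁻⁸)]^(1/4) = (4.63×10¹¹)^(1/4) = 825 K.

T_eq ≈ 825 K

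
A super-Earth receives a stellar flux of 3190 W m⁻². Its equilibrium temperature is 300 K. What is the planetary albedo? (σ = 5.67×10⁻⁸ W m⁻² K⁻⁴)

A ≈ 0.42

From T_eq⁴ = S(1−A)/(4σ): 1−A = 4σT_eq⁴/S.
1−A = 4 × 5.67×10⁻⁸ × (300)⁴ / 3190 = 0.576.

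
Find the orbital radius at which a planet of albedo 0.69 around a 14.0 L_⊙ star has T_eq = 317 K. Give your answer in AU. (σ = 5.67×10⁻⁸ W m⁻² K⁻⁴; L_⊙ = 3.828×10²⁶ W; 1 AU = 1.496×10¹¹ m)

L = 14.0 × 3.828×10²⁶ = 5.36×10²⁷ W.
From T_eq⁴ = L(1−A)/(16πσd²): d = √[L(1−A)/(16πσT_eq⁴)].
d = √[5.36×10²⁷ × 0.31 / (16π × 5.67×10⁻⁸ × (317)⁴)] = 2.40×10¹¹ m = 1.61 AU.

d ≈ 1.61 AU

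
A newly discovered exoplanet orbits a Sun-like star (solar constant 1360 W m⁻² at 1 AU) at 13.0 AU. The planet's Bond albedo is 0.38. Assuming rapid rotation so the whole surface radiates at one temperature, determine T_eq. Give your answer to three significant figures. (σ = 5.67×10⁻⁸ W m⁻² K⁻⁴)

T_eq ≈ 68.5 K

Flux at 13.0 AU: S = 1360/13.0² = 8.05 W m⁻².
Energy balance: absorbed = emitted ⇒ πR²·S(1−A) = 4πR²·σT_eq⁴, so T_eq⁴ = S(1−A)/(4σ).
T_eq = [8.05 × 0.62 / (4 × 5.67×10⁻⁸)]^(1/4) = (2.20×10⁷)^(1/4) = 68.5 K.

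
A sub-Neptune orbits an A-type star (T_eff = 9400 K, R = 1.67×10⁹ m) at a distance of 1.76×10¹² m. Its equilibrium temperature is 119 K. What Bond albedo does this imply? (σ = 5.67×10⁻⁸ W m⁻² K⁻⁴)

L = 4πR_⋆²σT_⋆⁴ = 4π(1.67×10⁹)² × 5.67×10⁻⁸ × (9400)⁴ = 1.55×10²⁸ W.
S = L/(4πd²) = 399 W m⁻².
From T_eq⁴ = S(1−A)/(4σ): 1−A = 4σT_eq⁴/S.
1−A = 4 × 5.67×10⁻⁸ × (119)⁴ / 399 = 0.114.

A ≈ 0.89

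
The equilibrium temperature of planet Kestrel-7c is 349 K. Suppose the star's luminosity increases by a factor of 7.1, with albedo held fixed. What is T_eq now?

T_eq ∝ L^(1/4) · d^(−1/2).
T′ = 349 × 7.1^(1/4) = 570 K.

T_eq ≈ 570 K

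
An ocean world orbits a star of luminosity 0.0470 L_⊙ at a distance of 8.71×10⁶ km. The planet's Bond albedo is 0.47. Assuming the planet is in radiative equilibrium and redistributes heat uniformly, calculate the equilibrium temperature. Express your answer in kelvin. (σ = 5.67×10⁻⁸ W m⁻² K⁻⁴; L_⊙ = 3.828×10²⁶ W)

d = 8.71×10⁶ km = 8.71×10⁹ m.
L = 0.0470 × 3.828×10²⁶ = 1.80×10²⁵ W.
Flux: S = L/(4πd²) = 1.80×10²⁵/(4π×(8.71×10⁹)²) = 1.89×10⁴ W m⁻².
Energy balance: absorbed = emitted ⇒ πR²·S(1−A) = 4πR²·σT_eq⁴, so T_eq⁴ = S(1−A)/(4σ).
T_eq = [1.89×10⁴ × 0.53 / (4 × 5.67×10⁻⁸)]^(1/4) = (4.41×10¹⁰)^(1/4) = 458 K.

T_eq ≈ 458 K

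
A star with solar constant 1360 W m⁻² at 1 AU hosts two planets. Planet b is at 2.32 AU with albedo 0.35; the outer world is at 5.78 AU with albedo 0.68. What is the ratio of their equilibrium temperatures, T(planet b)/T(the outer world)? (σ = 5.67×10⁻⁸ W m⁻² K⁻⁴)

T₁/T₂ ≈ 1.884

T_eq = [S₀(1−A)/(4σd²)]^(1/4), so T ∝ (1−A)^(1/4) / √d.
T₁ = [1360×0.65/(4×5.67×10⁻⁸×2.32²)]^(1/4) = 164.04 K.
T₂ = [1360×0.32/(4×5.67×10⁻⁸×5.78²)]^(1/4) = 87.06 K.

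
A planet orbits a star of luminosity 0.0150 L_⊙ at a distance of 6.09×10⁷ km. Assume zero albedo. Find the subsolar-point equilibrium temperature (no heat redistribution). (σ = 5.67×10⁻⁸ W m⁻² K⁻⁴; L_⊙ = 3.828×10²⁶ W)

d = 6.09×10⁷ km = 6.09×10¹⁰ m.
L = 0.0150 × 3.828×10²⁶ = 5.74×10²⁴ W.
Flux: S = L/(4πd²) = 5.74×10²⁴/(4π×(6.09×10¹⁰)²) = 123 W m⁻².
At the subsolar point the surface absorbs S(1−A) and emits σT⁴ per unit area — no factor of 4, since only the local patch is in balance.
T = [123 × 1.00 / 5.67×10⁻⁸]^(1/4) = (2.17×10⁹)^(1/4) = 216 K.

T_ss ≈ 216 K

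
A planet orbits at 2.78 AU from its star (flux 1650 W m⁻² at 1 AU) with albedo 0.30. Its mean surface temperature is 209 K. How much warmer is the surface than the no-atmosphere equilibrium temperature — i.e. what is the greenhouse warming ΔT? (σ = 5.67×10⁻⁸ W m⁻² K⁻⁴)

S = 1650/2.78² = 213.5 W m⁻².
T_eq = [S(1−A)/(4σ)]^(1/4) = [213.5×0.70/(4×5.67×10⁻⁸)]^(1/4) = 160.2 K.
ΔT = T_surf − T_eq = 209 − 160.2.

ΔT ≈ 48.8 K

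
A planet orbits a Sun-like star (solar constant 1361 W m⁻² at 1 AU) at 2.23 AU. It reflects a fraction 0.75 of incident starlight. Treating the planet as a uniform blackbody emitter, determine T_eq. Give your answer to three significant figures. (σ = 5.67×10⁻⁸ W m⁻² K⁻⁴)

T_eq ≈ 132 K

Flux at 2.23 AU: S = 1361/2.23² = 274 W m⁻².
Energy balance: absorbed = emitted ⇒ πR²·S(1−A) = 4πR²·σT_eq⁴, so T_eq⁴ = S(1−A)/(4σ).
T_eq = [274 × 0.25 / (4 × 5.67×10⁻⁸)]^(1/4) = (3.02×10⁸)^(1/4) = 132 K.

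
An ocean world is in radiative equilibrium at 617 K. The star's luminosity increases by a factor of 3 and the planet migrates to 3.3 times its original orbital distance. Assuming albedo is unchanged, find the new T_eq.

T_eq ≈ 447 K

T_eq ∝ L^(1/4) · d^(−1/2).
T′ = 617 × 3^(1/4) / 3.3^(1/2) = 447 K.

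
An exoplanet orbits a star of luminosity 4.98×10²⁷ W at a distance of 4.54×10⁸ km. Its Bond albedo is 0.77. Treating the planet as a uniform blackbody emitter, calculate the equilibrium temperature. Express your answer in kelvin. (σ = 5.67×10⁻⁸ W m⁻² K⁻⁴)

d = 4.54×10⁸ km = 4.54×10¹¹ m.
Flux: S = L/(4πd²) = 4.98×10²⁷/(4π×(4.54×10¹¹)²) = 1920 W m⁻².
Energy balance: absorbed = emitted ⇒ πR²·S(1−A) = 4πR²·σT_eq⁴, so T_eq⁴ = S(1−A)/(4σ).
T_eq = [1920 × 0.23 / (4 × 5.67×10⁻⁸)]^(1/4) = (1.95×10⁹)^(1/4) = 210 K.

T_eq ≈ 210 K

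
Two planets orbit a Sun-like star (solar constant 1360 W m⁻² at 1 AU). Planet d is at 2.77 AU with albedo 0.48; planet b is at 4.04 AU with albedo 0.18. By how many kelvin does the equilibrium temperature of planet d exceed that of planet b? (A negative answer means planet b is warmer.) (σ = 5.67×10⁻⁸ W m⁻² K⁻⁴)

T_eq = [S₀(1−A)/(4σd²)]^(1/4), so T ∝ (1−A)^(1/4) / √d.
T₁ = [1360×0.52/(4×5.67×10⁻⁸×2.77²)]^(1/4) = 141.98 K.
T₂ = [1360×0.82/(4×5.67×10⁻⁸×4.04²)]^(1/4) = 131.75 K.

ΔT ≈ 10.2 K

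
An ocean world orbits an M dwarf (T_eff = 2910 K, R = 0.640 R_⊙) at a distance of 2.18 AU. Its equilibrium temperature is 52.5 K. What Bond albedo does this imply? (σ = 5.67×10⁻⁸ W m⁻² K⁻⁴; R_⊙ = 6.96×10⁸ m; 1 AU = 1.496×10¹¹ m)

R_⋆ = 0.640 × 6.96×10⁸ = 4.45×10⁸ m.
d = 2.18 AU = 3.26×10¹¹ m.
L = 4πR_⋆²σT_⋆⁴ = 4π(4.45×10⁸)² × 5.67×10⁻⁸ × (2910)⁴ = 1.01×10²⁵ W.
S = L/(4πd²) = 7.59 W m⁻².
From T_eq⁴ = S(1−A)/(4σ): 1−A = 4σT_eq⁴/S.
1−A = 4 × 5.67×10⁻⁸ × (52.5)⁴ / 7.59 = 0.227.

A ≈ 0.77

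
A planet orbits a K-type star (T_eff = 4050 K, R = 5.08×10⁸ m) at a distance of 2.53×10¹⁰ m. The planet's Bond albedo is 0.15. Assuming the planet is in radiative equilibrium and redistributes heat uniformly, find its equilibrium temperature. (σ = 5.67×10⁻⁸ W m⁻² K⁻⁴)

T_eq ≈ 390 K

L = 4πR_⋆²σT_⋆⁴ = 4π(5.08×10⁸)² × 5.67×10⁻⁸ × (4050)⁴ = 4.95×10²⁵ W.
S = L/(4πd²) = 6150 W m⁻².
Energy balance: absorbed = emitted ⇒ πR²·S(1−A) = 4πR²·σT_eq⁴, so T_eq⁴ = S(1−A)/(4σ).
T_eq = [6150 × 0.85 / (4 × 5.67×10⁻⁸)]^(1/4) = (2.30×10¹⁰)^(1/4) = 390 K.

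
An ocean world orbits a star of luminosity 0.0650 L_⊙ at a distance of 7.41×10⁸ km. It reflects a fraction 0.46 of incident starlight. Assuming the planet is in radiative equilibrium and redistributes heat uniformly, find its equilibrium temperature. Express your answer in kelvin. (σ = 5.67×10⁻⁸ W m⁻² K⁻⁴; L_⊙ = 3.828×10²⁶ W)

T_eq ≈ 54.1 K

d = 7.41×10⁸ km = 7.41×10¹¹ m.
L = 0.0650 × 3.828×10²⁶ = 2.49×10²⁵ W.
Flux: S = L/(4πd²) = 2.49×10²⁵/(4π×(7.41×10¹¹)²) = 3.61 W m⁻².
Energy balance: absorbed = emitted ⇒ πR²·S(1−A) = 4πR²·σT_eq⁴, so T_eq⁴ = S(1−A)/(4σ).
T_eq = [3.61 × 0.54 / (4 × 5.67×10⁻⁸)]^(1/4) = (8.59×10⁶)^(1/4) = 54.1 K.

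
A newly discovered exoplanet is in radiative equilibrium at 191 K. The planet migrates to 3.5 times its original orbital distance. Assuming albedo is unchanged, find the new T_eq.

T_eq ≈ 102 K

T_eq ∝ L^(1/4) · d^(−1/2).
T′ = 191 / 3.5^(1/2) = 102 K.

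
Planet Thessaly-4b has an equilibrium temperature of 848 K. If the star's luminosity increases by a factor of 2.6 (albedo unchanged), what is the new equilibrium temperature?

T_eq ≈ 1080 K

T_eq ∝ L^(1/4) · d^(−1/2).
T′ = 848 × 2.6^(1/4) = 1080 K.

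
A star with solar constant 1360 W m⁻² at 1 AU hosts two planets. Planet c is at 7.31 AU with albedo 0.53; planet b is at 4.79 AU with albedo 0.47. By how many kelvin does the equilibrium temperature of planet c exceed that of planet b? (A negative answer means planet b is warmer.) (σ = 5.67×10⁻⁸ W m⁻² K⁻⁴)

T_eq = [S₀(1−A)/(4σd²)]^(1/4), so T ∝ (1−A)^(1/4) / √d.
T₁ = [1360×0.47/(4×5.67×10⁻⁸×7.31²)]^(1/4) = 85.22 K.
T₂ = [1360×0.53/(4×5.67×10⁻⁸×4.79²)]^(1/4) = 108.49 K.

ΔT ≈ -23.3 K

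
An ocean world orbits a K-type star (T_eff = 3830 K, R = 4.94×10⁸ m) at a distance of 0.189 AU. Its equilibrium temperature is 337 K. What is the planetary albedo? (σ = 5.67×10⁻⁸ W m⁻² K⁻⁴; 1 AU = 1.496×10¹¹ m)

d = 0.189 AU = 2.83×10¹⁰ m.
L = 4πR_⋆²σT_⋆⁴ = 4π(4.94×10⁸)² × 5.67×10⁻⁸ × (3830)⁴ = 3.74×10²⁵ W.
S = L/(4πd²) = 3720 W m⁻².
From T_eq⁴ = S(1−A)/(4σ): 1−A = 4σT_eq⁴/S.
1−A = 4 × 5.67×10⁻⁸ × (337)⁴ / 3720 = 0.785.

A ≈ 0.21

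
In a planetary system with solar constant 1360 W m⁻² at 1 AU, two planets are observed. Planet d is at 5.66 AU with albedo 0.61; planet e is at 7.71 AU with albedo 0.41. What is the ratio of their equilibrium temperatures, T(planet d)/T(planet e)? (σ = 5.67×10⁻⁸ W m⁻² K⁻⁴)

T₁/T₂ ≈ 1.052

T_eq = [S₀(1−A)/(4σd²)]^(1/4), so T ∝ (1−A)^(1/4) / √d.
T₁ = [1360×0.39/(4×5.67×10⁻⁸×5.66²)]^(1/4) = 92.43 K.
T₂ = [1360×0.59/(4×5.67×10⁻⁸×7.71²)]^(1/4) = 87.83 K.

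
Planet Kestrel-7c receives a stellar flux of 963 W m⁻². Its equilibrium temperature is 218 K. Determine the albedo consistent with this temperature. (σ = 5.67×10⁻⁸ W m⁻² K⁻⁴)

From T_eq⁴ = S(1−A)/(4σ): 1−A = 4σT_eq⁴/S.
1−A = 4 × 5.67×10⁻⁸ × (218)⁴ / 963 = 0.532.

A ≈ 0.47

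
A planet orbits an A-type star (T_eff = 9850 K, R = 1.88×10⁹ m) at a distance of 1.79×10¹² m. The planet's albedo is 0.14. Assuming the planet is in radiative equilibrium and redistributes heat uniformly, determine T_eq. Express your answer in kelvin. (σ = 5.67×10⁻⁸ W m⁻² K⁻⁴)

T_eq ≈ 217 K

L = 4πR_⋆²σT_⋆⁴ = 4π(1.88×10⁹)² × 5.67×10⁻⁸ × (9850)⁴ = 2.37×10²⁸ W.
S = L/(4πd²) = 589 W m⁻².
Energy balance: absorbed = emitted ⇒ πR²·S(1−A) = 4πR²·σT_eq⁴, so T_eq⁴ = S(1−A)/(4σ).
T_eq = [589 × 0.86 / (4 × 5.67×10⁻⁸)]^(1/4) = (2.23×10⁹)^(1/4) = 217 K.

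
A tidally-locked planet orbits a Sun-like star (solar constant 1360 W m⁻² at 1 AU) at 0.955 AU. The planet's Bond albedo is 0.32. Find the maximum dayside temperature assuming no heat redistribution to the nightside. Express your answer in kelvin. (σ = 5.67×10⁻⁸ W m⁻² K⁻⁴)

T_ss ≈ 366 K

Flux at 0.955 AU: S = 1360/0.955² = 1490 W m⁻².
With no redistribution each surface element balances locally: S(1−A) = σT⁴.
T = [1490 × 0.68 / 5.67×10⁻⁸]^(1/4) = (1.79×10¹⁰)^(1/4) = 366 K.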